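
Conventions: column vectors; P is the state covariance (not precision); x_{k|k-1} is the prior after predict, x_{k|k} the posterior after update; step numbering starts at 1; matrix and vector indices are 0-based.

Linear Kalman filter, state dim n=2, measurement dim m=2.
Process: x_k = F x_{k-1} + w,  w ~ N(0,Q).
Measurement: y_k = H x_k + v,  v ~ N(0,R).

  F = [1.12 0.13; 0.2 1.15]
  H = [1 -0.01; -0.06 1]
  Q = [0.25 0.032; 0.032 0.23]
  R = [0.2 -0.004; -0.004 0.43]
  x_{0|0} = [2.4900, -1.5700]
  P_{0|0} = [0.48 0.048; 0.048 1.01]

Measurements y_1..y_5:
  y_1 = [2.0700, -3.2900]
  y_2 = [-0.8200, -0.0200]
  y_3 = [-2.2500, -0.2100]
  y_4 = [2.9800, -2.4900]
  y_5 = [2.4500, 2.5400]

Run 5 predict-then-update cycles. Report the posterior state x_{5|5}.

x_post = [2.2506, 0.9069]

step 1: x^-=[2.5847, -1.3075]  P^-=[0.8832 0.3536; 0.3536 1.6070]  S=[1.0762 0.2807; 0.2807 1.9978]  K=[0.8077 0.0370; 0.1106 0.7782]  nu=[-0.5278, -1.8274]  x^+=[2.0909, -2.7880]  P^+=[0.1616 0.0224; 0.0224 0.3355]
step 2: x^-=[1.9793, -2.7881]  P^-=[0.4649 0.1477; 0.1477 0.6905]  S=[0.6620 0.1090; 0.1090 1.1045]  K=[0.6934 0.0401; 0.1129 0.6060]  nu=[-2.8272, 2.8868]  x^+=[0.1345, -1.3579]  P^+=[0.1388 0.0228; 0.0228 0.2615]
step 3: x^-=[-0.0258, -1.5346]  P^-=[0.4351 0.1321; 0.1321 0.5919]  S=[0.6325 0.0962; 0.0962 1.0076]  K=[0.6797 0.0403; 0.1130 0.5688]  nu=[-2.2395, 1.3231]  x^+=[-1.4946, -1.0352]  P^+=[0.1360 0.0228; 0.0228 0.2455]
step 4: x^-=[-1.8085, -1.4895]  P^-=[0.4314 0.1291; 0.1291 0.5706]  S=[0.6289 0.0936; 0.0936 0.9866]  K=[0.6779 0.0403; 0.1129 0.5597]  nu=[4.7736, -1.1091]  x^+=[1.3829, -1.5712]  P^+=[0.1357 0.0228; 0.0228 0.2416]
step 5: x^-=[1.3446, -1.5303]  P^-=[0.4309 0.1284; 0.1284 0.5654]  S=[0.6284 0.0930; 0.0930 0.9816]  K=[0.6777 0.0403; 0.1129 0.5575]  nu=[1.0901, 4.1510]  x^+=[2.2506, 0.9069]  P^+=[0.1356 0.0227; 0.0227 0.2406]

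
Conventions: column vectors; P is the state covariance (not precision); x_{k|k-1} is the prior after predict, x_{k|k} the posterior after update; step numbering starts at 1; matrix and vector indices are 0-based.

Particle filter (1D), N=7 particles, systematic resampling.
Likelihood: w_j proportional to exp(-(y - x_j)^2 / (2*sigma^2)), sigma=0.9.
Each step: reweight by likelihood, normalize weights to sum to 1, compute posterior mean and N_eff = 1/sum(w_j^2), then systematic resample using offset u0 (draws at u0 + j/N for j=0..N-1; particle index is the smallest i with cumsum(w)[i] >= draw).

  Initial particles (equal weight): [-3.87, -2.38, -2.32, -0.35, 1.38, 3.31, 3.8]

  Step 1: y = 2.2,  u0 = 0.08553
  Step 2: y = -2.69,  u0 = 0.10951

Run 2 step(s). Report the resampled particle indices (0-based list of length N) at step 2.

step 1: w=[0.0000, 0.0000, 0.0000, 0.0134, 0.4885, 0.3458, 0.1523]  mean=2.3929  Neff=2.6206  idx=[4, 4, 4, 5, 5, 5, 6]
step 2: w=[0.3333, 0.3333, 0.3333, 0.0000, 0.0000, 0.0000, 0.0000]  mean=1.3800  Neff=3.0000  idx=[0, 0, 1, 1, 2, 2, 2]

resampled_idx = [0, 0, 1, 1, 2, 2, 2]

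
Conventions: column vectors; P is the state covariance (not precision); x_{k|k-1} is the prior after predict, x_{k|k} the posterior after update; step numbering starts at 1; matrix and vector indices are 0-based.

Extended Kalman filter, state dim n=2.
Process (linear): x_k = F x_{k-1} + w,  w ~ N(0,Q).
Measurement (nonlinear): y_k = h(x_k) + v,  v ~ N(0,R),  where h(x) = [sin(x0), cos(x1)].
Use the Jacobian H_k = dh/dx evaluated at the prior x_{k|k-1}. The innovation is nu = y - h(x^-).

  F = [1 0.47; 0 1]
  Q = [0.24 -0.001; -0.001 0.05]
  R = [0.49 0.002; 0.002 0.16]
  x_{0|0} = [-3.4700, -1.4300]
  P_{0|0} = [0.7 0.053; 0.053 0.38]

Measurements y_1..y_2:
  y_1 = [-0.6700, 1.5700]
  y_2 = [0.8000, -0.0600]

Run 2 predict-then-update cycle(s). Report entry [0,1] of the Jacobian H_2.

H_jac[0,1] = 0.0000

step 1: x^-=[-4.1421, -1.4300]  P^-=[1.0738 0.2306; 0.2306 0.4300]  H_jac=[-0.5399 0.0000; 0.0000 0.9901]  S=[0.8030 -0.1213; -0.1213 0.5815]  K=[-0.6842 0.2499; -0.0459 0.7225]  nu=[-1.5117, 1.4297]  x^+=[-2.7504, -0.3276]  P^+=[0.6201 0.0390; 0.0390 0.1167]
step 2: x^-=[-2.9044, -0.3276]  P^-=[0.9225 0.0928; 0.0928 0.1667]  H_jac=[-0.9720 0.0000; 0.0000 0.3218]  S=[1.3616 -0.0270; -0.0270 0.1773]  K=[-0.6572 0.0683; -0.0605 0.2933]  nu=[1.0350, -1.0068]  x^+=[-3.6533, -0.6855]  P^+=[0.3312 0.0299; 0.0299 0.1455]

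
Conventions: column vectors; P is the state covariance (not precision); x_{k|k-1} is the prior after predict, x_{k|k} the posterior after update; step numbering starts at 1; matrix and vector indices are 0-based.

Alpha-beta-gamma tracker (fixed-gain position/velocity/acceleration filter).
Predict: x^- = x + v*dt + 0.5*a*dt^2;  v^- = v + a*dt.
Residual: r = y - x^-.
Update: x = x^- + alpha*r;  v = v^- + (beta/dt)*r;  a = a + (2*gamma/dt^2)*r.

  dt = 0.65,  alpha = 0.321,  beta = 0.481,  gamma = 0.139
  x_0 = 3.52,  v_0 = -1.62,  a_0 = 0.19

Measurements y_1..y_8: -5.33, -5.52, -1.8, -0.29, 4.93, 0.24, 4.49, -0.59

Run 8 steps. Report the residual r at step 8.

resid = -20.9853

step 1: x_pred=2.5071  r=-7.8371  x^+=-0.0086  v^+=-7.2960  a^+=-4.9667
step 2: x_pred=-5.8002  r=0.2802  x^+=-5.7103  v^+=-10.3170  a^+=-4.7824
step 3: x_pred=-13.4266  r=11.6266  x^+=-9.6945  v^+=-4.8219  a^+=2.8678
step 4: x_pred=-12.2229  r=11.9329  x^+=-8.3924  v^+=5.8725  a^+=10.7195
step 5: x_pred=-2.3108  r=7.2408  x^+=0.0135  v^+=18.1983  a^+=15.4838
step 6: x_pred=15.1134  r=-14.8734  x^+=10.3390  v^+=17.2565  a^+=5.6973
step 7: x_pred=22.7593  r=-18.2693  x^+=16.8949  v^+=7.4405  a^+=-6.3237
step 8: x_pred=20.3953  r=-20.9853  x^+=13.6590  v^+=-12.1990  a^+=-20.1318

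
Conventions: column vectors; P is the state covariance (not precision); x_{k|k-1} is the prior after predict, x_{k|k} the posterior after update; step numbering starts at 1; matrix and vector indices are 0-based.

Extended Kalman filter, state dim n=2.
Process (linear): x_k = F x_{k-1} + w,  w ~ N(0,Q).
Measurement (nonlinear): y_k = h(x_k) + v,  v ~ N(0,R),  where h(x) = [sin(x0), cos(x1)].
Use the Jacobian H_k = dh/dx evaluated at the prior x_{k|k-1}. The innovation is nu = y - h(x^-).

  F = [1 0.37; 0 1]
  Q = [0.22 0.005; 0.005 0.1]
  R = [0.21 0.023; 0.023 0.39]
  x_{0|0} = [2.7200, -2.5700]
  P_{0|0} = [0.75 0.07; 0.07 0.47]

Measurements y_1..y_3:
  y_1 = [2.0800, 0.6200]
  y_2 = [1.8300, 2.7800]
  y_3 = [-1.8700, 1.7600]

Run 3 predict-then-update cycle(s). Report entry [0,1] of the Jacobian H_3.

H_jac[0,1] = 0.0000

step 1: x^-=[1.7691, -2.5700]  P^-=[1.0861 0.2489; 0.2489 0.5700]  H_jac=[-0.1970 0.0000; 0.0000 0.5410]  S=[0.2522 -0.0035; -0.0035 0.5568]  K=[-0.8453 0.2365; -0.1867 0.5526]  nu=[1.0996, 1.4610]  x^+=[1.1851, -1.9680]  P^+=[0.8734 0.1345; 0.1345 0.3904]
step 2: x^-=[0.4570, -1.9680]  P^-=[1.2464 0.2840; 0.2840 0.4904]  H_jac=[0.8974 0.0000; 0.0000 0.9222]  S=[1.2138 0.2580; 0.2580 0.8071]  K=[0.9147 0.0321; 0.0975 0.5292]  nu=[1.3888, 3.1668]  x^+=[1.8288, -0.1566]  P^+=[0.2149 0.0364; 0.0364 0.2263]
step 3: x^-=[1.7709, -0.1566]  P^-=[0.4928 0.1251; 0.1251 0.3263]  H_jac=[-0.1988 0.0000; 0.0000 0.1560]  S=[0.2295 0.0191; 0.0191 0.3979]  K=[-0.4326 0.0698; -0.1195 0.1336]  nu=[-2.8500, 0.7722]  x^+=[3.0578, 0.2871]  P^+=[0.4490 0.1108; 0.1108 0.3165]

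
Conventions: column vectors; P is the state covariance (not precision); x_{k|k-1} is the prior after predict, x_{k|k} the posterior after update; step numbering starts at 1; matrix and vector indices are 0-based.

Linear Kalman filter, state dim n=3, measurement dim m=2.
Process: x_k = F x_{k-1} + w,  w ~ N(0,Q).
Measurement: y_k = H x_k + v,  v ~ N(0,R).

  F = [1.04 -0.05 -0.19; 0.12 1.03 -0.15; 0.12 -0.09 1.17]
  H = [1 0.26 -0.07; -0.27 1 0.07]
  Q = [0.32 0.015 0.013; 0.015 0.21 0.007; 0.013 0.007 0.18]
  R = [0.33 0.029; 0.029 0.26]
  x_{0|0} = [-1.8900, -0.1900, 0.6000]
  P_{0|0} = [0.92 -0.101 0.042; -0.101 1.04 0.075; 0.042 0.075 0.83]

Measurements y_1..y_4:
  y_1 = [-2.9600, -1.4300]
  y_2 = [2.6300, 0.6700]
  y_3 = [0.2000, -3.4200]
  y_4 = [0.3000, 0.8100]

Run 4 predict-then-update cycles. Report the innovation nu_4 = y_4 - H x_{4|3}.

step 1: x^-=[-2.0701, -0.5125, 0.4923]  P^-=[1.3430 -0.0293 0.0051; -0.0293 1.2956 -0.1367; 0.0051 -0.1367 1.3360]  S=[1.7561 -0.0230; -0.0230 1.6565]  K=[0.7572 -0.2258; 0.1908 0.7838; -0.0710 -0.0279]  nu=[-0.7222, -1.5109]  x^+=[-2.2757, -1.8345, 0.5857]  P^+=[0.2436 0.0228 0.0889; 0.0228 0.2209 -0.0781; 0.0889 -0.0781 1.3260]
step 2: x^-=[-2.3863, -2.2505, 0.5772]  P^-=[0.5929 0.0949 -0.1433; 0.0949 0.5043 -0.3244; -0.1433 -0.3244 2.0414]  S=[1.0483 0.0823; 0.0823 0.7263]  K=[0.6123 -0.1730; 0.1897 0.6063; -0.3410 -0.1580]  nu=[5.6418, 2.2358]  x^+=[0.6817, 0.1752, -1.7001]  P^+=[0.1956 0.0215 0.0589; 0.0215 0.1807 -0.1675; 0.0589 -0.1675 1.8925]
step 3: x^-=[1.0232, 0.5172, -1.9231]  P^-=[0.5716 0.1279 -0.3073; 0.1279 0.5020 -0.5336; -0.3073 -0.5336 2.8262]  S=[1.0784 0.1106; 0.1106 0.6854]  K=[0.5979 -0.1664; 0.2135 0.5931; -0.5687 -0.2771]  nu=[-1.0923, -3.5263]  x^+=[0.9570, -1.8076, -0.3250]  P^+=[0.1891 0.0226 0.0356; 0.0226 0.1838 -0.2462; 0.0356 -0.2462 2.3900]
step 4: x^-=[1.1474, -1.6982, -0.1027]  P^-=[0.5902 0.1613 -0.4434; 0.1613 0.5418 -0.7199; -0.4434 -0.7199 3.5173]  S=[1.1462 0.1412; 0.1412 0.6910]  K=[0.5988 -0.1644; 0.2337 0.6005; -0.7200 -0.3652]  nu=[-0.4130, 2.8252]  x^+=[0.4356, -0.0983, -0.8370]  P^+=[0.1883 0.0238 0.0234; 0.0238 0.1905 -0.3025; 0.0234 -0.3025 2.7567]

innov = [-0.4130, 2.8252]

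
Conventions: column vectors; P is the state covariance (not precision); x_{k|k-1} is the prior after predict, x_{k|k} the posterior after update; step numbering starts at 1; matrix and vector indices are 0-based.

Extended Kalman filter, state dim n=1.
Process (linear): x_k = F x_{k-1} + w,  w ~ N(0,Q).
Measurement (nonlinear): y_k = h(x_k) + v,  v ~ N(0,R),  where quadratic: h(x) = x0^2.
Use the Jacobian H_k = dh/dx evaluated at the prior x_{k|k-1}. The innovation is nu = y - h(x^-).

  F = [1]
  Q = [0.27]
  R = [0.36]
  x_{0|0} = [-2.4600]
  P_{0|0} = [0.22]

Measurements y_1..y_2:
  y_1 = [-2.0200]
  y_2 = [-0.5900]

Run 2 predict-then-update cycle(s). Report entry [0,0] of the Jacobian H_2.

step 1: x^-=[-2.4600]  P^-=[0.4900]  H_jac=[-4.9200]  S=[12.2211]  K=[-0.1973]  nu=[-8.0716]  x^+=[-0.8678]  P^+=[0.0144]
step 2: x^-=[-0.8678]  P^-=[0.2844]  H_jac=[-1.7355]  S=[1.2167]  K=[-0.4057]  nu=[-1.3430]  x^+=[-0.3229]  P^+=[0.0842]

H_jac[0,0] = -1.7355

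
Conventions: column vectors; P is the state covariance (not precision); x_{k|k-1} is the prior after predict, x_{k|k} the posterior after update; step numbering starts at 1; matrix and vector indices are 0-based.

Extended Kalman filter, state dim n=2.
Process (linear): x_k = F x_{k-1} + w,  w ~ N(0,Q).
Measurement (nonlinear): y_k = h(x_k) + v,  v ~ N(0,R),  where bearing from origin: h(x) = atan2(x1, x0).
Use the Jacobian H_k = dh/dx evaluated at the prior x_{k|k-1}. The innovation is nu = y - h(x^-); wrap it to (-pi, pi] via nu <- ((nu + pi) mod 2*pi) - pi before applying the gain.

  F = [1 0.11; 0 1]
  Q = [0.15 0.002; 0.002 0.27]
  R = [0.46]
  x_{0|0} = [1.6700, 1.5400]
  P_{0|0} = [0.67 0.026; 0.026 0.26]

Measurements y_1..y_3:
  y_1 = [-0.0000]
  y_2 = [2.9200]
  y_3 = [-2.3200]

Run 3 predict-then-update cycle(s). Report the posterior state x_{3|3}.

step 1: x^-=[1.8394, 1.5400]  P^-=[0.8289 0.0566; 0.0566 0.5300]  H_jac=[-0.2676 0.3196]  S=[0.5638]  K=[-0.3613; 0.2736]  nu=[-0.6970]  x^+=[2.0912, 1.3493]  P^+=[0.7553 0.1123; 0.1123 0.4878]
step 2: x^-=[2.2397, 1.3493]  P^-=[0.9359 0.1680; 0.1680 0.7578]  H_jac=[-0.1974 0.3276]  S=[0.5561]  K=[-0.2332; 0.3868]  nu=[2.3778]  x^+=[1.6852, 2.2691]  P^+=[0.9056 0.2182; 0.2182 0.6746]
step 3: x^-=[1.9348, 2.2691]  P^-=[1.1118 0.2944; 0.2944 0.9446]  H_jac=[-0.2552 0.2176]  S=[0.5444]  K=[-0.4035; 0.2395]  nu=[3.0984]  x^+=[0.6846, 3.0113]  P^+=[1.0232 0.3470; 0.3470 0.9134]

x_post = [0.6846, 3.0113]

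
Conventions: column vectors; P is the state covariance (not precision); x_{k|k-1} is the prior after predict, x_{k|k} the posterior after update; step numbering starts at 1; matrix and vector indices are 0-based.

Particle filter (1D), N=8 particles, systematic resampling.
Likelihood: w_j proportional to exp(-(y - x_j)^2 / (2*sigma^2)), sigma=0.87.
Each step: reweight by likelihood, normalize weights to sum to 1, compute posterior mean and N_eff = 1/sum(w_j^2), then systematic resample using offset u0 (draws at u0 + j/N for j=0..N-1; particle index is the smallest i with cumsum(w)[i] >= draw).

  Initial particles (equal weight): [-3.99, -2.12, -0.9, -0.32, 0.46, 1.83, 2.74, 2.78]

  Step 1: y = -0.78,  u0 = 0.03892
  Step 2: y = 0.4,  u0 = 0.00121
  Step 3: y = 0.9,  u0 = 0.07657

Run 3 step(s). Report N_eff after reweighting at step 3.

step 1: w=[0.0004, 0.1202, 0.3899, 0.3423, 0.1426, 0.0044, 0.0001, 0.0001]  mean=-0.6429  Neff=3.2895  idx=[1, 2, 2, 2, 3, 3, 3, 4]
step 2: w=[0.0037, 0.0794, 0.0794, 0.0794, 0.1721, 0.1721, 0.1721, 0.2418]  mean=-0.2761  Neff=6.0139  idx=[0, 2, 4, 4, 5, 6, 6, 7]
step 3: w=[0.0008, 0.0410, 0.1303, 0.1303, 0.1303, 0.1303, 0.1303, 0.3065]  mean=-0.1062  Neff=5.5378  idx=[2, 3, 4, 5, 6, 7, 7, 7]

N_eff = 5.5378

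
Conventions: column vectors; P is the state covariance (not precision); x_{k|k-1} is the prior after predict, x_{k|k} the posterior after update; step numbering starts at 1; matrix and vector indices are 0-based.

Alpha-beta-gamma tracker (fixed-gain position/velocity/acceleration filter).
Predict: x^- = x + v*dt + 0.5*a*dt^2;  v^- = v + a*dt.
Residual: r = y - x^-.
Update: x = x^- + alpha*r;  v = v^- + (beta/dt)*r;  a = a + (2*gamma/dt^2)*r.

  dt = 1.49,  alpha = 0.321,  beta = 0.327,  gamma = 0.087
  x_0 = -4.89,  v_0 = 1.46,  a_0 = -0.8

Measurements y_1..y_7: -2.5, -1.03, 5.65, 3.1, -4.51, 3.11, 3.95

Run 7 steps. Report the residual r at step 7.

resid = 2.6060

step 1: x_pred=-3.6026  r=1.1026  x^+=-3.2487  v^+=0.5100  a^+=-0.7136
step 2: x_pred=-3.2809  r=2.2509  x^+=-2.5584  v^+=-0.0593  a^+=-0.5372
step 3: x_pred=-3.2429  r=8.8929  x^+=-0.3883  v^+=1.0920  a^+=0.1598
step 4: x_pred=1.4162  r=1.6838  x^+=1.9567  v^+=1.6997  a^+=0.2918
step 5: x_pred=4.8132  r=-9.3232  x^+=1.8204  v^+=0.0884  a^+=-0.4389
step 6: x_pred=1.4649  r=1.6451  x^+=1.9930  v^+=-0.2046  a^+=-0.3100
step 7: x_pred=1.3440  r=2.6060  x^+=2.1805  v^+=-0.0945  a^+=-0.1057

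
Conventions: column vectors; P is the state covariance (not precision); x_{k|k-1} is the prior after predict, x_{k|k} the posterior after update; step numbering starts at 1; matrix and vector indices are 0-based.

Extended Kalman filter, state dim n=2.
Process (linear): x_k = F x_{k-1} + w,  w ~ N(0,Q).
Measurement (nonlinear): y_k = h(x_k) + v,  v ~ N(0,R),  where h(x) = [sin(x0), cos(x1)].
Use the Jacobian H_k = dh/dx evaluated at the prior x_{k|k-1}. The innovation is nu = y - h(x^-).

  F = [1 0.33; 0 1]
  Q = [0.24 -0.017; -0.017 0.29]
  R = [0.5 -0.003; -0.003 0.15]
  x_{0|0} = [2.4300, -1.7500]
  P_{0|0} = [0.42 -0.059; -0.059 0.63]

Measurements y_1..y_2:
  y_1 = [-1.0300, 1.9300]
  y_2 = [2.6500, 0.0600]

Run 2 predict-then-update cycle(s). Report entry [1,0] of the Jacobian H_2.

H_jac[1,0] = 0.0000

step 1: x^-=[1.8525, -1.7500]  P^-=[0.6897 0.1319; 0.1319 0.9200]  H_jac=[-0.2780 0.0000; 0.0000 0.9840]  S=[0.5533 -0.0391; -0.0391 1.0408]  K=[-0.3386 0.1120; -0.0048 0.8696]  nu=[-1.9906, 2.1082]  x^+=[2.7626, 0.0930]  P^+=[0.6102 0.0181; 0.0181 0.1326]
step 2: x^-=[2.7933, 0.0930]  P^-=[0.8766 0.0449; 0.0449 0.4226]  H_jac=[-0.9400 0.0000; 0.0000 -0.0929]  S=[1.2745 0.0009; 0.0009 0.1536]  K=[-0.6465 -0.0233; -0.0329 -0.2553]  nu=[2.3087, -0.9357]  x^+=[1.3225, 0.2560]  P^+=[0.3438 0.0167; 0.0167 0.4112]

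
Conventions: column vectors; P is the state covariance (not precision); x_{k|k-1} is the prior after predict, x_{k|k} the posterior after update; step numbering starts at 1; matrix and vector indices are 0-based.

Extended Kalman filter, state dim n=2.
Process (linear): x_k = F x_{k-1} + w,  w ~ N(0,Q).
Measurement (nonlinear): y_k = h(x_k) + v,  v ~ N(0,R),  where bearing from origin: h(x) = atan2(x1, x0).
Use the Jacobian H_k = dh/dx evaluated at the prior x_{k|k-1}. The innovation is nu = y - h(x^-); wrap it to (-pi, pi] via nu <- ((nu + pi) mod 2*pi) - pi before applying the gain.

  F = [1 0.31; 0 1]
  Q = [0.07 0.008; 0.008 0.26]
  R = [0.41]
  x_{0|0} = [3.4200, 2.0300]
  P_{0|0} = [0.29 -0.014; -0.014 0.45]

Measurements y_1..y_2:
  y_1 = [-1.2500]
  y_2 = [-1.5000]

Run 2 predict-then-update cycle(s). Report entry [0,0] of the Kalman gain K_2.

K[0,0] = 0.0663

step 1: x^-=[4.0493, 2.0300]  P^-=[0.3946 0.1335; 0.1335 0.7100]  H_jac=[-0.0989 0.1974]  S=[0.4363]  K=[-0.0291; 0.2909]  nu=[-1.7147]  x^+=[4.0992, 1.5312]  P^+=[0.3942 0.1372; 0.1372 0.6731]
step 2: x^-=[4.5739, 1.5312]  P^-=[0.6139 0.3538; 0.3538 0.9331]  H_jac=[-0.0658 0.1966]  S=[0.4396]  K=[0.0663; 0.3643]  nu=[-1.8230]  x^+=[4.4529, 0.8670]  P^+=[0.6120 0.3432; 0.3432 0.8747]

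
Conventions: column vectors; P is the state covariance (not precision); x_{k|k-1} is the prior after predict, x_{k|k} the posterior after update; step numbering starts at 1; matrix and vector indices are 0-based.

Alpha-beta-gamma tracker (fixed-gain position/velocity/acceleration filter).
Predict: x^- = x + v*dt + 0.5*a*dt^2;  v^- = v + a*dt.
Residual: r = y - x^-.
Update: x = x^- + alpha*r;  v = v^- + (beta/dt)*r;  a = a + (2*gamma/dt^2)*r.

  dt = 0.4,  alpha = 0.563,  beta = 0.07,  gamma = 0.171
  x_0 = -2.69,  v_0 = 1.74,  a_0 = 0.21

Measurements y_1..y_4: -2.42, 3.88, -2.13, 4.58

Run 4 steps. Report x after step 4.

x_post = 3.6848

step 1: x_pred=-1.9772  r=-0.4428  x^+=-2.2265  v^+=1.7465  a^+=-0.7365
step 2: x_pred=-1.5868  r=5.4668  x^+=1.4910  v^+=2.4086  a^+=10.9488
step 3: x_pred=3.3304  r=-5.4604  x^+=0.2562  v^+=5.8326  a^+=-0.7227
step 4: x_pred=2.5314  r=2.0486  x^+=3.6848  v^+=5.9020  a^+=3.6562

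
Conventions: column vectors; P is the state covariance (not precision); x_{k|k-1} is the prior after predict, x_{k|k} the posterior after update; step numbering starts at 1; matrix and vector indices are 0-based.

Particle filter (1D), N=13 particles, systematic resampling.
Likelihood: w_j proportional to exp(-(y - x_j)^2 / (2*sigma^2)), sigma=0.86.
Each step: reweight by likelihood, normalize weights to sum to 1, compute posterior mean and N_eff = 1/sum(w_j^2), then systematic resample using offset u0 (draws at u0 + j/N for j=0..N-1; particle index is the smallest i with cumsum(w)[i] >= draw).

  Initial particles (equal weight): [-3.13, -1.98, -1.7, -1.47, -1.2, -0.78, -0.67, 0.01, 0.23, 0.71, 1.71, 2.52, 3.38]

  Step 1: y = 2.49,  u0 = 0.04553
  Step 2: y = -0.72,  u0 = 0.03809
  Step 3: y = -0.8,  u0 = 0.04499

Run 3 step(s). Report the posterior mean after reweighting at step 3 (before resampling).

post_mean = 0.7294

step 1: w=[0.0000, 0.0000, 0.0000, 0.0000, 0.0000, 0.0003, 0.0005, 0.0065, 0.0131, 0.0486, 0.2745, 0.4139, 0.2425]  mean=2.3691  Neff=3.2459  idx=[9, 10, 10, 10, 11, 11, 11, 11, 11, 11, 12, 12, 12]
step 2: w=[0.8060, 0.0593, 0.0593, 0.0593, 0.0027, 0.0027, 0.0027, 0.0027, 0.0027, 0.0027, 0.0000, 0.0000, 0.0000]  mean=0.9171  Neff=1.5145  idx=[0, 0, 0, 0, 0, 0, 0, 0, 0, 0, 1, 2, 3]
step 3: w=[0.0981, 0.0981, 0.0981, 0.0981, 0.0981, 0.0981, 0.0981, 0.0981, 0.0981, 0.0981, 0.0065, 0.0065, 0.0065]  mean=0.7294  Neff=10.3865  idx=[0, 1, 2, 2, 3, 4, 5, 5, 6, 7, 8, 9, 9]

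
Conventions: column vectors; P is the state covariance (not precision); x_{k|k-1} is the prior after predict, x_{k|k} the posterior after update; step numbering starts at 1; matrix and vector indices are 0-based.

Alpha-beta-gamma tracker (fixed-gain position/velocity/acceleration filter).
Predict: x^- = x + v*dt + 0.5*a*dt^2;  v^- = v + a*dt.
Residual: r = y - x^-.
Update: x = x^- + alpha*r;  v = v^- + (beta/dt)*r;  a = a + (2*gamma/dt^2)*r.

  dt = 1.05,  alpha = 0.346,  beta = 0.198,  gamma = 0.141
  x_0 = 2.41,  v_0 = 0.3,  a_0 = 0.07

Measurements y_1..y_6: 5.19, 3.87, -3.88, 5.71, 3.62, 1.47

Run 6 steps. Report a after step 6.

step 1: x_pred=2.7636  r=2.4264  x^+=3.6031  v^+=0.8311  a^+=0.6906
step 2: x_pred=4.8564  r=-0.9864  x^+=4.5151  v^+=1.3702  a^+=0.4383
step 3: x_pred=6.1955  r=-10.0755  x^+=2.7094  v^+=-0.0695  a^+=-2.1388
step 4: x_pred=1.4574  r=4.2526  x^+=2.9288  v^+=-1.5133  a^+=-1.0511
step 5: x_pred=0.7604  r=2.8596  x^+=1.7498  v^+=-2.0777  a^+=-0.3196
step 6: x_pred=-0.6080  r=2.0780  x^+=0.1110  v^+=-2.0214  a^+=0.2119

a_post = 0.2119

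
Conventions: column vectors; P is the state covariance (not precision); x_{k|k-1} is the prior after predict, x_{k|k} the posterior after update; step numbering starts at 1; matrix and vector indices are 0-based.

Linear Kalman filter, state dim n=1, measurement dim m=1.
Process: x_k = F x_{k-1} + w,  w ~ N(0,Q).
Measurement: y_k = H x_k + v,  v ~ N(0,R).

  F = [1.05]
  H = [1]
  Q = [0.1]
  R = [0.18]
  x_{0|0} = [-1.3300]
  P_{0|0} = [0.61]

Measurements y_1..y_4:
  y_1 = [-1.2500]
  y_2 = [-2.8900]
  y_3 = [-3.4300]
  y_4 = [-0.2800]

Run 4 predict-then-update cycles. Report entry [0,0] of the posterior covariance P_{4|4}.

P_post[0,0] = 0.0966

step 1: x^-=[-1.3965]  P^-=[0.7725]  S=[0.9525]  K=[0.8110]  nu=[0.1465]  x^+=[-1.2777]  P^+=[0.1460]
step 2: x^-=[-1.3416]  P^-=[0.2609]  S=[0.4409]  K=[0.5918]  nu=[-1.5484]  x^+=[-2.2579]  P^+=[0.1065]
step 3: x^-=[-2.3708]  P^-=[0.2174]  S=[0.3974]  K=[0.5471]  nu=[-1.0592]  x^+=[-2.9503]  P^+=[0.0985]
step 4: x^-=[-3.0978]  P^-=[0.2086]  S=[0.3886]  K=[0.5368]  nu=[2.8178]  x^+=[-1.5853]  P^+=[0.0966]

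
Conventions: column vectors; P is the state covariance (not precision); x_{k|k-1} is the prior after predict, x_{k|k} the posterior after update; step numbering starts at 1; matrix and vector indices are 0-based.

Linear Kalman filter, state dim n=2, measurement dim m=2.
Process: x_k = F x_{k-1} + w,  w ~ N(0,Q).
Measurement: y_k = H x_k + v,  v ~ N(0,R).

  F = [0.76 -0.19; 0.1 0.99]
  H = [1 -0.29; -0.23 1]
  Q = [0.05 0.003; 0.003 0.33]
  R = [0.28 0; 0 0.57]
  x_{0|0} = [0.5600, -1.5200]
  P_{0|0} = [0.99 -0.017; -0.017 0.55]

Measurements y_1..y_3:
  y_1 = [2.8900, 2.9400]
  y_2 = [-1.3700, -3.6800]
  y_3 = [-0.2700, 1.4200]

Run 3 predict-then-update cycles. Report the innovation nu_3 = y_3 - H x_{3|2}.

innov = [-0.9564, 2.2363]

step 1: x^-=[0.7144, -1.4488]  P^-=[0.6466 -0.0377; -0.0377 0.8756]  S=[1.0221 -0.4428; -0.4428 1.4971]  K=[0.6760 0.0754; -0.0337 0.5807]  nu=[1.7554, 4.5531]  x^+=[2.2446, 1.1358]  P^+=[0.2162 0.0927; 0.0927 0.3523]
step 2: x^-=[1.4901, 1.3489]  P^-=[0.1608 0.0212; 0.0212 0.6958]  S=[0.4870 -0.2162; -0.2162 1.2646]  K=[0.3376 0.0452; -0.1389 0.5226]  nu=[-2.4689, -4.6862]  x^+=[0.4447, -0.7575]  P^+=[0.1093 0.0509; 0.0509 0.3096]
step 3: x^-=[0.4819, -0.7054]  P^-=[0.1096 -0.0096; -0.0096 0.6446]  S=[0.4494 -0.2224; -0.2224 1.2248]  K=[0.2593 0.0187; -0.1934 0.4930]  nu=[-0.9564, 2.2363]  x^+=[0.2756, 0.5820]  P^+=[0.0811 0.0293; 0.0293 0.2877]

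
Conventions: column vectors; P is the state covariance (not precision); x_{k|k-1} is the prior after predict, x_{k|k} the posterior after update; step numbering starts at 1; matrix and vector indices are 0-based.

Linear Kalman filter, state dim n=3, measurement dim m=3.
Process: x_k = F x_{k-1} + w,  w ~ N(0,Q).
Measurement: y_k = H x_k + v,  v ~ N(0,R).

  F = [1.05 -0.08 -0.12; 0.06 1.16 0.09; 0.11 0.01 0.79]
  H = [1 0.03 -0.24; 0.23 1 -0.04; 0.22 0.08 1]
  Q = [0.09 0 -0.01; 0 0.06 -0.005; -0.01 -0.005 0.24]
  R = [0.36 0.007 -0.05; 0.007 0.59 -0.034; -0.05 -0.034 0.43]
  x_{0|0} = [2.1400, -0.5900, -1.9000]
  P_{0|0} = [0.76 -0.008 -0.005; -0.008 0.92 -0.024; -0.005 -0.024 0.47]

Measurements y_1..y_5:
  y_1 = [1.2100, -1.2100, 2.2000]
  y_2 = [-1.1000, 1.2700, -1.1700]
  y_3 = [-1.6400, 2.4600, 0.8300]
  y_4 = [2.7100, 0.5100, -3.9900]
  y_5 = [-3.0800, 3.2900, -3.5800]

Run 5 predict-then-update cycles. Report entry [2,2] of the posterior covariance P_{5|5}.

P_post[2,2] = 0.1958

step 1: x^-=[2.5222, -0.7270, -1.2715]  P^-=[0.9427 -0.0492 0.0299; -0.0492 1.2983 0.0208; 0.0299 0.0208 0.5413]  S=[1.3174 0.2106 0.0549; 0.2106 1.9142 0.1115; 0.0549 0.1115 1.0401]  K=[0.7014 -0.0011 0.1875; -0.1225 0.6829 0.0427; -0.0949 -0.0176 0.5353]  nu=[-1.5956, -1.1140, 2.9748]  x^+=[1.9622, -1.1653, 0.4921]  P^+=[0.2440 -0.0584 -0.0034; -0.0584 0.4133 -0.0190; -0.0034 -0.0190 0.2378]
step 2: x^-=[2.0945, -1.1897, 0.5929]  P^-=[0.3754 -0.0939 -0.0064; -0.0939 0.6068 -0.0068; -0.0064 -0.0068 0.3904]  S=[0.7560 0.0230 -0.0739; 0.0230 1.1747 -0.0126; -0.0739 -0.0126 0.8353]  K=[0.5078 -0.0148 0.1270; -0.1110 0.5008 0.0230; -0.0875 -0.0137 0.4571]  nu=[-3.0165, 2.0017, -2.1285]  x^+=[0.2630, 0.0984, -0.1434]  P^+=[0.1766 -0.0503 -0.0051; -0.0503 0.3049 -0.0149; -0.0051 -0.0149 0.2037]
step 3: x^-=[0.2855, 0.1171, -0.0834]  P^-=[0.2991 -0.0787 -0.0125; -0.0787 0.4624 -0.0062; -0.0125 -0.0062 0.3681]  S=[0.6820 0.0167 -0.0901; 0.0167 1.0333 -0.0243; -0.0901 -0.0243 0.8063]  K=[0.4541 -0.0139 0.1087; -0.1010 0.4323 0.0184; -0.0894 -0.0112 0.4422]  nu=[-1.9490, 2.2740, 0.8412]  x^+=[-0.5397, 1.3122, 0.4373]  P^+=[0.1577 -0.0452 -0.0066; -0.0452 0.2636 -0.0129; -0.0066 -0.0129 0.1975]
step 4: x^-=[-0.7241, 1.5292, 0.2992]  P^-=[0.2774 -0.0702 -0.0153; -0.0702 0.4078 -0.0048; -0.0153 -0.0048 0.3637]  S=[0.6620 0.0185 -0.0959; 0.0185 0.9814 -0.0268; -0.0959 -0.0268 0.7998]  K=[0.4366 -0.0113 0.1021; -0.0945 0.4015 0.0176; -0.0914 -0.0096 0.4388]  nu=[3.4601, -0.8407, -4.2523]  x^+=[0.3619, 0.7900, -1.8748]  P^+=[0.1515 -0.0422 -0.0075; -0.0422 0.2449 -0.0117; -0.0075 -0.0117 0.1962]
step 5: x^-=[0.5417, 0.7693, -1.4334]  P^-=[0.2701 -0.0655 -0.0167; -0.0655 0.3832 -0.0038; -0.0167 -0.0038 0.3627]  S=[0.6555 0.0207 -0.0983; 0.0207 0.9586 -0.0272; -0.0983 -0.0272 0.7980]  K=[0.4304 -0.0093 0.0996; -0.0905 0.3867 0.0177; -0.0926 -0.0086 0.4379]  nu=[-3.9888, 2.3387, -2.3273]  x^+=[-1.4288, 1.9936, -2.1033]  P^+=[0.1492 -0.0405 -0.0080; -0.0405 0.2358 -0.0110; -0.0080 -0.0110 0.1958]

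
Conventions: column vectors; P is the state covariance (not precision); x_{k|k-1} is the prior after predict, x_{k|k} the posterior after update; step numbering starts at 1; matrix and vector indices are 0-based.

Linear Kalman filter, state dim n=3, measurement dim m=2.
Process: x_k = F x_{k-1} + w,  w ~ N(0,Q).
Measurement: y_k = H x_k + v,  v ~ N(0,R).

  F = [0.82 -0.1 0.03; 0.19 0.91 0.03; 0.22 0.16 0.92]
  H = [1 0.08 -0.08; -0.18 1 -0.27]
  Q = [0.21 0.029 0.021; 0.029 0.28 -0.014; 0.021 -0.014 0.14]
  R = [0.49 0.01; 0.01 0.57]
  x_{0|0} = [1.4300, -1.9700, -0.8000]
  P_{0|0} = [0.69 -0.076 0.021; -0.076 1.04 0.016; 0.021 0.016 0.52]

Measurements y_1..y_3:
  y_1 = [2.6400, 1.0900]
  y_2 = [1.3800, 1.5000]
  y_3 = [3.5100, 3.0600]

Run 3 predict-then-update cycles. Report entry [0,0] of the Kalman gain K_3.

step 1: x^-=[1.3456, -1.5450, -0.7366]  P^-=[0.6982 -0.0119 0.1495; -0.0119 1.1414 0.1804; 0.1495 0.1804 0.6480]  S=[1.1715 -0.0786; -0.0786 1.7027]  K=[0.5797 -0.0777; 0.0989 0.6476; 0.0951 -0.0082]  nu=[1.3591, 2.6783]  x^+=[1.9253, 0.3239, -0.6294]  P^+=[0.2871 0.0355 0.0828; 0.0355 0.4260 0.1832; 0.0828 0.1832 0.6372]
step 2: x^-=[1.5275, 0.6417, -0.1036]  P^-=[0.4050 0.0683 0.1345; 0.0683 0.6669 0.2551; 0.1345 0.2551 0.7941]  S=[0.8905 0.0147; 0.0147 1.1587]  K=[0.4495 -0.0410; 0.1054 0.5042; 0.1024 0.0129]  nu=[-0.2071, 1.1053]  x^+=[1.3891, 1.1771, -0.1106]  P^+=[0.2236 0.0468 0.0941; 0.0468 0.3609 0.2371; 0.0941 0.2371 0.7845]
step 3: x^-=[1.0180, 1.3318, 0.3922]  P^-=[0.3602 0.0744 0.1333; 0.0744 0.6179 0.2971; 0.1333 0.2971 0.9353]  S=[0.8469 0.0238; 0.0238 1.0935]  K=[0.4207 -0.0334; 0.1047 0.4772; 0.0966 0.0167]  nu=[2.4168, 2.0173]  x^+=[1.9675, 2.5474, 0.6594]  P^+=[0.2098 0.0498 0.0994; 0.0498 0.3572 0.2787; 0.0994 0.2787 0.9270]

K[0,0] = 0.4207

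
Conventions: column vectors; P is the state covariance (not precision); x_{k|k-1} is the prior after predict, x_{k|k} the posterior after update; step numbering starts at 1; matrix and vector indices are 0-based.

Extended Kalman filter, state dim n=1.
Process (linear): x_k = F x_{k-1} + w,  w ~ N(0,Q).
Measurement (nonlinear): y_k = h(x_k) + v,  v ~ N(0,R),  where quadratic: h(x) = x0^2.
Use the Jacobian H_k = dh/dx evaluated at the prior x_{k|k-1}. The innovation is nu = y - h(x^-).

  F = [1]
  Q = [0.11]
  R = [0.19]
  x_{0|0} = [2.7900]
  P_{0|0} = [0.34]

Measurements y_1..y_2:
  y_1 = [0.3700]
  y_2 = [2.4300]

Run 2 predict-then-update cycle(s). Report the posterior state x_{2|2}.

x_post = [1.5481]

step 1: x^-=[2.7900]  P^-=[0.4500]  H_jac=[5.5800]  S=[14.2014]  K=[0.1768]  nu=[-7.4141]  x^+=[1.4791]  P^+=[0.0060]
step 2: x^-=[1.4791]  P^-=[0.1160]  H_jac=[2.9582]  S=[1.2053]  K=[0.2848]  nu=[0.2423]  x^+=[1.5481]  P^+=[0.0183]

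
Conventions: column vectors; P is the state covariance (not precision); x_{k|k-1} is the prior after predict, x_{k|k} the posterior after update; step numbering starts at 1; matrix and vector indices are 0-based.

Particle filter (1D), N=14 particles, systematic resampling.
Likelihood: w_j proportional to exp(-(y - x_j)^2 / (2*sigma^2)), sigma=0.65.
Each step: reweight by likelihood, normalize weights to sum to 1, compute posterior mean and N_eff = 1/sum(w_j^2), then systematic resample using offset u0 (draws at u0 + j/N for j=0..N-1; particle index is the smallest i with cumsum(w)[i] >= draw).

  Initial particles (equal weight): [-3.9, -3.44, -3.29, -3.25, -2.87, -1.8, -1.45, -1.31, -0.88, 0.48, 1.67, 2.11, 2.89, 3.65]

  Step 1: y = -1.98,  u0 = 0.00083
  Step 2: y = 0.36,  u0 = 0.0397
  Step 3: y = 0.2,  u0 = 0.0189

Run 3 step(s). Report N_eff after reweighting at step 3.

step 1: w=[0.0039, 0.0245, 0.0401, 0.0453, 0.1197, 0.2942, 0.2192, 0.1797, 0.0730, 0.0002, 0.0000, 0.0000, 0.0000, 0.0000]  mean=-1.8695  Neff=5.2393  idx=[0, 3, 4, 4, 5, 5, 5, 5, 6, 6, 6, 7, 7, 8]
step 2: w=[0.0000, 0.0000, 0.0000, 0.0000, 0.0127, 0.0127, 0.0127, 0.0127, 0.0660, 0.0660, 0.0660, 0.1174, 0.1174, 0.5163]  mean=-1.1407  Neff=3.2489  idx=[7, 8, 9, 11, 11, 12, 12, 13, 13, 13, 13, 13, 13, 13]
step 3: w=[0.0042, 0.0188, 0.0188, 0.0318, 0.0318, 0.0318, 0.0318, 0.1187, 0.1187, 0.1187, 0.1187, 0.1187, 0.1187, 0.1187]  mean=-0.9599  Neff=9.6678  idx=[1, 4, 6, 7, 8, 8, 9, 9, 10, 11, 11, 12, 12, 13]

N_eff = 9.6678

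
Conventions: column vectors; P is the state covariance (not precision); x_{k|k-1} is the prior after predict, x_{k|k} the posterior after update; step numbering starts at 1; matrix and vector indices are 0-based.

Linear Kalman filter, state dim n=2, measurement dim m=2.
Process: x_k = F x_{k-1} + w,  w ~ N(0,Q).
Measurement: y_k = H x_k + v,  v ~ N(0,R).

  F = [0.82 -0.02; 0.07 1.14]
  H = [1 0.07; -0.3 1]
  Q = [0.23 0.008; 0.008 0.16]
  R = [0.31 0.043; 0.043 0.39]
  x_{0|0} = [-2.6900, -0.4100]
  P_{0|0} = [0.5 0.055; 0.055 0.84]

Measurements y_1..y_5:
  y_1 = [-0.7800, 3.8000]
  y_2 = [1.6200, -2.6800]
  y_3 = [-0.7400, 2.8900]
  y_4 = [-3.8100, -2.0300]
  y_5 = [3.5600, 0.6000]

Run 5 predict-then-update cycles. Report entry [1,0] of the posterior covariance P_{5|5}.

P_post[1,0] = 0.0398

step 1: x^-=[-2.1976, -0.6557]  P^-=[0.5647 0.0689; 0.0689 1.2629]  S=[0.8906 0.0294; 0.0294 1.6624]  K=[0.6419 -0.0718; 0.1520 0.7446]  nu=[1.4635, 3.7964]  x^+=[-1.5309, 2.3935]  P^+=[0.1919 0.0572; 0.0572 0.3141]
step 2: x^-=[-1.3032, 2.6214]  P^-=[0.3573 0.0652; 0.0652 0.5782]  S=[0.6792 0.0401; 0.0401 0.9613]  K=[0.5366 -0.0661; 0.1216 0.5761]  nu=[2.7397, -5.6923]  x^+=[0.5431, -0.3250]  P^+=[0.1603 0.0454; 0.0454 0.2435]
step 3: x^-=[0.4519, -0.3325]  P^-=[0.3364 0.0540; 0.0540 0.4845]  S=[0.6564 0.0289; 0.0289 0.8724]  K=[0.5214 -0.0710; 0.1105 0.5332]  nu=[-1.1686, 3.3580]  x^+=[-0.3960, 1.3287]  P^+=[0.1557 0.0414; 0.0414 0.2251]
step 4: x^-=[-0.3513, 1.4870]  P^-=[0.3334 0.0505; 0.0505 0.4599]  S=[0.6527 0.0246; 0.0246 0.8497]  K=[0.5190 -0.0733; 0.1071 0.5204]  nu=[-3.5628, -3.6224]  x^+=[-1.9346, -0.7795]  P^+=[0.1549 0.0402; 0.0402 0.2196]
step 5: x^-=[-1.5708, -1.0240]  P^-=[0.3329 0.0494; 0.0494 0.4526]  S=[0.6521 0.0232; 0.0232 0.8429]  K=[0.5185 -0.0741; 0.1060 0.5164]  nu=[5.2025, 1.1528]  x^+=[1.0413, 0.1228]  P^+=[0.1548 0.0398; 0.0398 0.2179]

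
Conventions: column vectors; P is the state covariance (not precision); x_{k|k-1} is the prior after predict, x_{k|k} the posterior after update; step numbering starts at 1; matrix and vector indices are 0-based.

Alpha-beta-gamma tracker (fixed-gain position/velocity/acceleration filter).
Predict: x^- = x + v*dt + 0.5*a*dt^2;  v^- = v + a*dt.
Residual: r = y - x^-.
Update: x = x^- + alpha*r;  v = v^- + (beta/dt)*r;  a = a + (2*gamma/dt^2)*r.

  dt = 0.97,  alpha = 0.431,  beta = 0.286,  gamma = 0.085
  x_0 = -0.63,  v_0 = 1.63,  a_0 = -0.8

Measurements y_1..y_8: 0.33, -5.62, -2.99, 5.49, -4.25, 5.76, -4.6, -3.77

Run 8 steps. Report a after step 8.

a_post = -0.4826

step 1: x_pred=0.5747  r=-0.2447  x^+=0.4693  v^+=0.7818  a^+=-0.8442
step 2: x_pred=0.8305  r=-6.4505  x^+=-1.9497  v^+=-1.9389  a^+=-2.0097
step 3: x_pred=-4.7759  r=1.7859  x^+=-4.0062  v^+=-3.3618  a^+=-1.6870
step 4: x_pred=-8.0607  r=13.5507  x^+=-2.2204  v^+=-1.0028  a^+=0.7613
step 5: x_pred=-2.8349  r=-1.4151  x^+=-3.4448  v^+=-0.6815  a^+=0.5056
step 6: x_pred=-3.8680  r=9.6280  x^+=0.2817  v^+=2.6477  a^+=2.2452
step 7: x_pred=3.9062  r=-8.5062  x^+=0.2400  v^+=2.3176  a^+=0.7083
step 8: x_pred=2.8213  r=-6.5913  x^+=-0.0195  v^+=1.0612  a^+=-0.4826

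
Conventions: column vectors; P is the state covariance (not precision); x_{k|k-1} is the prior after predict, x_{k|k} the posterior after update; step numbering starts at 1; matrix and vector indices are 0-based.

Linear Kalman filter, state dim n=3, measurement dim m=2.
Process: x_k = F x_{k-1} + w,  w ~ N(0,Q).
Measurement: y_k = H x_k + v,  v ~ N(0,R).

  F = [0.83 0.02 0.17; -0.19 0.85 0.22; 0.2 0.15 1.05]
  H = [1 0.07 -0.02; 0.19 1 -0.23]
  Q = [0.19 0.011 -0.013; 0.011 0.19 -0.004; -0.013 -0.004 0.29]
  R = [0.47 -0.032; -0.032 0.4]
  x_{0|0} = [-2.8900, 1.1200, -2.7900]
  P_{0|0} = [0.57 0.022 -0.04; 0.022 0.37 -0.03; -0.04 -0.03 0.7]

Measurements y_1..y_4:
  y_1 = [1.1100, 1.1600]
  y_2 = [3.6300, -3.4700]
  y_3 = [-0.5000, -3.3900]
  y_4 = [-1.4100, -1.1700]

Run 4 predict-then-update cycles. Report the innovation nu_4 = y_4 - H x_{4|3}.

innov = [-0.6364, 1.5235]

step 1: x^-=[-2.8506, 0.8873, -3.3395]  P^-=[0.5923 -0.0415 0.1729; -0.0415 0.4968 0.1648; 0.1729 0.1648 1.0679]  S=[1.0520 0.0318; 0.0318 0.8680]  K=[0.5565 0.0157; -0.0252 0.5205; 0.1569 -0.0610]  nu=[3.8317, 0.0462]  x^+=[-0.7175, 0.8146, -2.7413]  P^+=[0.2657 -0.0430 0.0829; -0.0430 0.2618 0.1939; 0.0829 0.1939 1.0394]
step 2: x^-=[-1.0453, 0.2257, -2.8997]  P^-=[0.4265 0.0236 0.2960; 0.0236 0.5185 0.4199; 0.2960 0.4199 1.5458]  S=[0.8899 0.0320; 0.0320 0.8056]  K=[0.4735 0.0266; 0.0389 0.5277; 0.3260 0.1367]  nu=[4.6015, -4.1640]  x^+=[1.0228, -1.7929, -1.9689]  P^+=[0.2256 -0.0121 0.1534; -0.0121 0.2915 0.3448; 0.1534 0.3448 1.4333]
step 3: x^-=[0.4784, -2.1515, -2.1318]  P^-=[0.4322 0.0999 0.4345; 0.0999 0.5981 0.6492; 0.4345 0.6492 2.0581]  S=[0.9007 0.0776; 0.0776 0.8239]  K=[0.4732 0.0550; 0.0948 0.5588; 0.4639 0.2699]  nu=[-0.8704, -1.8197]  x^+=[-0.0336, -3.2509, -3.0267]  P^+=[0.2240 0.0132 0.2127; 0.0132 0.3245 0.4632; 0.2127 0.4632 1.7848]
step 4: x^-=[-0.6074, -3.4227, -3.6724]  P^-=[0.4596 0.1582 0.5596; 0.1582 0.6701 0.8387; 0.5596 0.8387 2.5100]  S=[0.9313 0.1129; 0.1129 0.8449]  K=[0.4845 0.0735; 0.1315 0.5828; 0.5664 0.3595]  nu=[-0.6364, 1.5235]  x^+=[-0.8038, -2.6185, -3.4852]  P^+=[0.2284 0.0297 0.2573; 0.0297 0.3497 0.5497; 0.2573 0.5497 2.0562]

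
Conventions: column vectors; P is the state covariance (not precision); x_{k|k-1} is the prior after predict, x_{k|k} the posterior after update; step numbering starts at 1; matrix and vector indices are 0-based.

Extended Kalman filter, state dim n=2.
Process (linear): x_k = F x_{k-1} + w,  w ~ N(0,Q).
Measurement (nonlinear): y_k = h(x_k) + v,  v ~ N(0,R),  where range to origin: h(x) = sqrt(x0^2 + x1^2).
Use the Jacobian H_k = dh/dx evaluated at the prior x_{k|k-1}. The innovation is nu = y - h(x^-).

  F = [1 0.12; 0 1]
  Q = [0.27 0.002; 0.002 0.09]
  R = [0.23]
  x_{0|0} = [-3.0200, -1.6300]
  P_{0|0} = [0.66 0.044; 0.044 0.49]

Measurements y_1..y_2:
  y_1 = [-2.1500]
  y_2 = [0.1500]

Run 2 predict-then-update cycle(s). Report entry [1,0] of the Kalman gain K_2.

K[1,0] = -0.0773

step 1: x^-=[-3.2156, -1.6300]  P^-=[0.9476 0.1048; 0.1048 0.5800]  H_jac=[-0.8920 -0.4521]  S=[1.1870]  K=[-0.7520; -0.2997]  nu=[-5.7551]  x^+=[1.1122, 0.0947]  P^+=[0.2764 -0.1627; -0.1627 0.4734]
step 2: x^-=[1.1236, 0.0947]  P^-=[0.5142 -0.1039; -0.1039 0.5634]  H_jac=[0.9965 0.0840]  S=[0.7271]  K=[0.6926; -0.0773]  nu=[-0.9776]  x^+=[0.4465, 0.1702]  P^+=[0.1653 -0.0650; -0.0650 0.5591]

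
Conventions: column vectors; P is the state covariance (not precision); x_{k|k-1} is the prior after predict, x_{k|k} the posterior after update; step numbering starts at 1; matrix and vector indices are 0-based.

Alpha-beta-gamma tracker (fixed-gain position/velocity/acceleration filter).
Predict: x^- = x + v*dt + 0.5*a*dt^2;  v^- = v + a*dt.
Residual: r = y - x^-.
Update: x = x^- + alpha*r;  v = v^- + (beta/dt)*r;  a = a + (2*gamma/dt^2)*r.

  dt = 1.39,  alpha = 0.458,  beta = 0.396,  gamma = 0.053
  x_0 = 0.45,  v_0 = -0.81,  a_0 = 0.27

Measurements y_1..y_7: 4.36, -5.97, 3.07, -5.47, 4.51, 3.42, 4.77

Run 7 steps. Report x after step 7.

x_post = 5.4280

step 1: x_pred=-0.4151  r=4.7751  x^+=1.7719  v^+=0.9257  a^+=0.5320
step 2: x_pred=3.5725  r=-9.5425  x^+=-0.7980  v^+=-1.0535  a^+=0.0084
step 3: x_pred=-2.2541  r=5.3241  x^+=0.1843  v^+=0.4751  a^+=0.3005
step 4: x_pred=1.1350  r=-6.6050  x^+=-1.8901  v^+=-0.9889  a^+=-0.0618
step 5: x_pred=-3.3244  r=7.8344  x^+=0.2638  v^+=1.1571  a^+=0.3680
step 6: x_pred=2.2277  r=1.1923  x^+=2.7737  v^+=2.0083  a^+=0.4334
step 7: x_pred=5.9840  r=-1.2140  x^+=5.4280  v^+=2.2649  a^+=0.3668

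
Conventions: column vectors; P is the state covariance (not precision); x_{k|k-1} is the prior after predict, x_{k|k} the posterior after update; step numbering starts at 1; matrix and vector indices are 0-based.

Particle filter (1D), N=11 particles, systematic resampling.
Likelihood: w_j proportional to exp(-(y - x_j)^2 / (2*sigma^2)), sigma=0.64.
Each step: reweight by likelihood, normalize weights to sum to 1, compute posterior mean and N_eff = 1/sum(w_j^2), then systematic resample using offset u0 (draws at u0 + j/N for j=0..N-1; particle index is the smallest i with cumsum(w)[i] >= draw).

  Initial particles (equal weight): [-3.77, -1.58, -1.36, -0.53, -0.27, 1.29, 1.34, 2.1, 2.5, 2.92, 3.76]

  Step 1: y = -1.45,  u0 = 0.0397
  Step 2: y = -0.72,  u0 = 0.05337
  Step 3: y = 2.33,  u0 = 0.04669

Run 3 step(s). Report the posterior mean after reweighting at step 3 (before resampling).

step 1: w=[0.0006, 0.3903, 0.3945, 0.1418, 0.0728, 0.0000, 0.0000, 0.0000, 0.0000, 0.0000, 0.0000]  mean=-1.2500  Neff=2.9998  idx=[1, 1, 1, 1, 2, 2, 2, 2, 2, 3, 4]
step 2: w=[0.0634, 0.0634, 0.0634, 0.0634, 0.0949, 0.0949, 0.0949, 0.0949, 0.0949, 0.1497, 0.1222]  mean=-1.1584  Neff=10.1581  idx=[0, 2, 3, 4, 5, 6, 7, 8, 9, 9, 10]
step 3: w=[0.0000, 0.0000, 0.0000, 0.0002, 0.0002, 0.0002, 0.0002, 0.0002, 0.1305, 0.1305, 0.7381]  mean=-0.3389  Neff=1.7275  idx=[8, 9, 9, 10, 10, 10, 10, 10, 10, 10, 10]

post_mean = -0.3389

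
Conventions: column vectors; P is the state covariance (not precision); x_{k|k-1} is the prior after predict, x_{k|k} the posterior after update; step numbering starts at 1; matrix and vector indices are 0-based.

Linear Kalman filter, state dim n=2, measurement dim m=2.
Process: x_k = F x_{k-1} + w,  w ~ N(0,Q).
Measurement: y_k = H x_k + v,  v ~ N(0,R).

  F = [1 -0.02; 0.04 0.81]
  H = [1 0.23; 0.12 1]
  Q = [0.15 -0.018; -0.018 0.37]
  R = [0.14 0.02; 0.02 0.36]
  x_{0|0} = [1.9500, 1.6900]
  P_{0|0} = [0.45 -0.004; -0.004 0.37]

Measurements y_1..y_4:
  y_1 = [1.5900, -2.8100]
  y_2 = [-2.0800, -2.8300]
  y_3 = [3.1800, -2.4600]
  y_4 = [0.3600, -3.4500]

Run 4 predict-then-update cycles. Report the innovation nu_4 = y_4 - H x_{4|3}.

step 1: x^-=[1.9162, 1.4469]  P^-=[0.6003 -0.0092; -0.0092 0.6132]  S=[0.7685 0.2236; 0.2236 0.9796]  K=[0.8138 -0.1216; -0.0110 0.6273]  nu=[-0.6590, -4.4868]  x^+=[1.9256, -1.3606]  P^+=[0.1212 -0.0420; -0.0420 0.2307]
step 2: x^-=[1.9528, -1.0251]  P^-=[0.2729 -0.0509; -0.0509 0.5188]  S=[0.4170 0.1198; 0.1198 0.8705]  K=[0.6585 -0.1115; -0.0053 0.5897]  nu=[-3.7971, -2.0393]  x^+=[-0.3203, -2.2075]  P^+=[0.0989 -0.0388; -0.0388 0.2168]
step 3: x^-=[-0.2762, -1.8009]  P^-=[0.2505 -0.0490; -0.0490 0.5099]  S=[0.3950 0.1170; 0.1170 0.8618]  K=[0.6379 -0.1086; -0.0004 0.5849]  nu=[3.8704, -0.6260]  x^+=[2.2609, -2.1684]  P^+=[0.0958 -0.0378; -0.0378 0.2151]
step 4: x^-=[2.3042, -1.6660]  P^-=[0.2474 -0.0483; -0.0483 0.5088]  S=[0.3922 0.1171; 0.1171 0.8608]  K=[0.6349 -0.1080; 0.0009 0.5843]  nu=[-1.5611, -2.0605]  x^+=[1.5356, -2.8712]  P^+=[0.0954 -0.0376; -0.0376 0.2149]

innov = [-1.5611, -2.0605]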